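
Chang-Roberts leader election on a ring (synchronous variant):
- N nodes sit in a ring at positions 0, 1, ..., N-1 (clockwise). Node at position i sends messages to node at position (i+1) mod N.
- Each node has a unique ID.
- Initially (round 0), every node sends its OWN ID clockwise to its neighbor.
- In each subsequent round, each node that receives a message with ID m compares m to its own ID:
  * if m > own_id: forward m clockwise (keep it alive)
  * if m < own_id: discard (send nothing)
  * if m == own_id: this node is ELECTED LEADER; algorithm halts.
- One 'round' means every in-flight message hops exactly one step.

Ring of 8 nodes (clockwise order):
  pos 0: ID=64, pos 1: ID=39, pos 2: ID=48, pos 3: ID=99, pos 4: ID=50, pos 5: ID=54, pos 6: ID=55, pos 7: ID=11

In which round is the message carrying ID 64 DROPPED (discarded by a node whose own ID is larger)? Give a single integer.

Round 1: pos1(id39) recv 64: fwd; pos2(id48) recv 39: drop; pos3(id99) recv 48: drop; pos4(id50) recv 99: fwd; pos5(id54) recv 50: drop; pos6(id55) recv 54: drop; pos7(id11) recv 55: fwd; pos0(id64) recv 11: drop
Round 2: pos2(id48) recv 64: fwd; pos5(id54) recv 99: fwd; pos0(id64) recv 55: drop
Round 3: pos3(id99) recv 64: drop; pos6(id55) recv 99: fwd
Round 4: pos7(id11) recv 99: fwd
Round 5: pos0(id64) recv 99: fwd
Round 6: pos1(id39) recv 99: fwd
Round 7: pos2(id48) recv 99: fwd
Round 8: pos3(id99) recv 99: ELECTED
Message ID 64 originates at pos 0; dropped at pos 3 in round 3

Answer: 3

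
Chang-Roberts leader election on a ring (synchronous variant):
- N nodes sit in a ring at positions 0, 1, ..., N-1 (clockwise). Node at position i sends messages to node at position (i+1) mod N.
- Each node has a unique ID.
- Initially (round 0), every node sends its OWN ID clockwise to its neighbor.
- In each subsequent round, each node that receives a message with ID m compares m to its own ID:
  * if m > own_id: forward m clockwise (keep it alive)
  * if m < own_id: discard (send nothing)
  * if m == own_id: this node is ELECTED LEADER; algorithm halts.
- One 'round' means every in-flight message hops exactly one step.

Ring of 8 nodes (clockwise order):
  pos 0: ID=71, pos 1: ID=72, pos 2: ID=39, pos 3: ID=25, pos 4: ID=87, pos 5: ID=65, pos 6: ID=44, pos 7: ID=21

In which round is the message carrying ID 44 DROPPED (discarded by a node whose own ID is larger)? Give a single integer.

Answer: 2

Derivation:
Round 1: pos1(id72) recv 71: drop; pos2(id39) recv 72: fwd; pos3(id25) recv 39: fwd; pos4(id87) recv 25: drop; pos5(id65) recv 87: fwd; pos6(id44) recv 65: fwd; pos7(id21) recv 44: fwd; pos0(id71) recv 21: drop
Round 2: pos3(id25) recv 72: fwd; pos4(id87) recv 39: drop; pos6(id44) recv 87: fwd; pos7(id21) recv 65: fwd; pos0(id71) recv 44: drop
Round 3: pos4(id87) recv 72: drop; pos7(id21) recv 87: fwd; pos0(id71) recv 65: drop
Round 4: pos0(id71) recv 87: fwd
Round 5: pos1(id72) recv 87: fwd
Round 6: pos2(id39) recv 87: fwd
Round 7: pos3(id25) recv 87: fwd
Round 8: pos4(id87) recv 87: ELECTED
Message ID 44 originates at pos 6; dropped at pos 0 in round 2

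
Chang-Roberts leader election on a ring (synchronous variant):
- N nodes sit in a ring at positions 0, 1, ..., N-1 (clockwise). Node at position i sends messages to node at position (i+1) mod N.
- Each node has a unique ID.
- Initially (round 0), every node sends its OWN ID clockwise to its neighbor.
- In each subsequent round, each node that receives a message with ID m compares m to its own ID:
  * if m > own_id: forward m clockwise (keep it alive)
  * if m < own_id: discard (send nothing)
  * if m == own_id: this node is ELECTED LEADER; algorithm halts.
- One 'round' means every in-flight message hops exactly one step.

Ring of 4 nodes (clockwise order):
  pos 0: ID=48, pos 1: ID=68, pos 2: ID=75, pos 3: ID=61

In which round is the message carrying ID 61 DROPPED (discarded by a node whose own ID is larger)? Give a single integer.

Round 1: pos1(id68) recv 48: drop; pos2(id75) recv 68: drop; pos3(id61) recv 75: fwd; pos0(id48) recv 61: fwd
Round 2: pos0(id48) recv 75: fwd; pos1(id68) recv 61: drop
Round 3: pos1(id68) recv 75: fwd
Round 4: pos2(id75) recv 75: ELECTED
Message ID 61 originates at pos 3; dropped at pos 1 in round 2

Answer: 2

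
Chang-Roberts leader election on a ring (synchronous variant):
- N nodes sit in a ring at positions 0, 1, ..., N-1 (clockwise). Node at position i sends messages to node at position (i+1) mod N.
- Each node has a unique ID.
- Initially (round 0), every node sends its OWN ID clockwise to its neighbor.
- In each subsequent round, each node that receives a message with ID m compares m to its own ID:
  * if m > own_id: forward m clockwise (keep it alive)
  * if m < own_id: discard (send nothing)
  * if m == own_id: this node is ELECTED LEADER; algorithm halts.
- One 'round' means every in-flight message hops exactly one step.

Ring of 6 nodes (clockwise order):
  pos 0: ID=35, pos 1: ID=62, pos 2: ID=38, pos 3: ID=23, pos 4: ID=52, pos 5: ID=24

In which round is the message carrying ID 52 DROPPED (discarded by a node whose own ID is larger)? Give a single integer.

Answer: 3

Derivation:
Round 1: pos1(id62) recv 35: drop; pos2(id38) recv 62: fwd; pos3(id23) recv 38: fwd; pos4(id52) recv 23: drop; pos5(id24) recv 52: fwd; pos0(id35) recv 24: drop
Round 2: pos3(id23) recv 62: fwd; pos4(id52) recv 38: drop; pos0(id35) recv 52: fwd
Round 3: pos4(id52) recv 62: fwd; pos1(id62) recv 52: drop
Round 4: pos5(id24) recv 62: fwd
Round 5: pos0(id35) recv 62: fwd
Round 6: pos1(id62) recv 62: ELECTED
Message ID 52 originates at pos 4; dropped at pos 1 in round 3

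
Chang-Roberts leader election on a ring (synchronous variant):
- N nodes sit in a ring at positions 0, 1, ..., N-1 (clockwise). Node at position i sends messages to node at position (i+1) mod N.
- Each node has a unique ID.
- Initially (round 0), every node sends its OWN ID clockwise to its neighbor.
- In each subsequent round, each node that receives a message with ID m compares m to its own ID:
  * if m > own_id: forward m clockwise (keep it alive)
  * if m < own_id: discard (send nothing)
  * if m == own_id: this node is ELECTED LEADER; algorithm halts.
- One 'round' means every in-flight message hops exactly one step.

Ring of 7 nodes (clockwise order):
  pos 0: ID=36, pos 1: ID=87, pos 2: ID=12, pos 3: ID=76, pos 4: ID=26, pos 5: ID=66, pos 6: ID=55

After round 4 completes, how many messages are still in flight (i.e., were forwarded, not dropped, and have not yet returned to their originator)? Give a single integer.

Round 1: pos1(id87) recv 36: drop; pos2(id12) recv 87: fwd; pos3(id76) recv 12: drop; pos4(id26) recv 76: fwd; pos5(id66) recv 26: drop; pos6(id55) recv 66: fwd; pos0(id36) recv 55: fwd
Round 2: pos3(id76) recv 87: fwd; pos5(id66) recv 76: fwd; pos0(id36) recv 66: fwd; pos1(id87) recv 55: drop
Round 3: pos4(id26) recv 87: fwd; pos6(id55) recv 76: fwd; pos1(id87) recv 66: drop
Round 4: pos5(id66) recv 87: fwd; pos0(id36) recv 76: fwd
After round 4: 2 messages still in flight

Answer: 2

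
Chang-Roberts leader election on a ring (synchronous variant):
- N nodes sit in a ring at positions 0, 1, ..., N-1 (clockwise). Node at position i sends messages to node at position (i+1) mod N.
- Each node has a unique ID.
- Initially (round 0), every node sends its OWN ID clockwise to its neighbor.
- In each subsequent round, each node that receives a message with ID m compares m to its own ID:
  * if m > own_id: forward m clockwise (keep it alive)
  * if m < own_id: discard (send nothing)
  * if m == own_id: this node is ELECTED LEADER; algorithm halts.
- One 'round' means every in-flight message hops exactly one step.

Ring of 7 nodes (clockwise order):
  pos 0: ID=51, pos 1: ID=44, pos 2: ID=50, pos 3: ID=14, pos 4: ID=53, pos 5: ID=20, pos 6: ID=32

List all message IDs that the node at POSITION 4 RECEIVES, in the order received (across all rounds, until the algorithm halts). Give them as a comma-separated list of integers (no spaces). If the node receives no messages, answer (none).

Answer: 14,50,51,53

Derivation:
Round 1: pos1(id44) recv 51: fwd; pos2(id50) recv 44: drop; pos3(id14) recv 50: fwd; pos4(id53) recv 14: drop; pos5(id20) recv 53: fwd; pos6(id32) recv 20: drop; pos0(id51) recv 32: drop
Round 2: pos2(id50) recv 51: fwd; pos4(id53) recv 50: drop; pos6(id32) recv 53: fwd
Round 3: pos3(id14) recv 51: fwd; pos0(id51) recv 53: fwd
Round 4: pos4(id53) recv 51: drop; pos1(id44) recv 53: fwd
Round 5: pos2(id50) recv 53: fwd
Round 6: pos3(id14) recv 53: fwd
Round 7: pos4(id53) recv 53: ELECTED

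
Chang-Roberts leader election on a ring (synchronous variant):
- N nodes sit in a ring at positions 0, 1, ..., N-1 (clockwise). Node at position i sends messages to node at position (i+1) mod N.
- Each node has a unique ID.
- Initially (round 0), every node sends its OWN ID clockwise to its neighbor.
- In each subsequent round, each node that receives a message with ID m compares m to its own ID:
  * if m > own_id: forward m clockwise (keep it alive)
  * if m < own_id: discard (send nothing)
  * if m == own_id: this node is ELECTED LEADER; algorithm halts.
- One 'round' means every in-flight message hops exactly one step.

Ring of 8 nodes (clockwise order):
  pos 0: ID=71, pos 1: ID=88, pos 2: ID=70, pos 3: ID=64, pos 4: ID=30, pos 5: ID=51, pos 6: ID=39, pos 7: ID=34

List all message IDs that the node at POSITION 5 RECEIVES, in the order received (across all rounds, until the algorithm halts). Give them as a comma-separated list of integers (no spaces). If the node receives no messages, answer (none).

Answer: 30,64,70,88

Derivation:
Round 1: pos1(id88) recv 71: drop; pos2(id70) recv 88: fwd; pos3(id64) recv 70: fwd; pos4(id30) recv 64: fwd; pos5(id51) recv 30: drop; pos6(id39) recv 51: fwd; pos7(id34) recv 39: fwd; pos0(id71) recv 34: drop
Round 2: pos3(id64) recv 88: fwd; pos4(id30) recv 70: fwd; pos5(id51) recv 64: fwd; pos7(id34) recv 51: fwd; pos0(id71) recv 39: drop
Round 3: pos4(id30) recv 88: fwd; pos5(id51) recv 70: fwd; pos6(id39) recv 64: fwd; pos0(id71) recv 51: drop
Round 4: pos5(id51) recv 88: fwd; pos6(id39) recv 70: fwd; pos7(id34) recv 64: fwd
Round 5: pos6(id39) recv 88: fwd; pos7(id34) recv 70: fwd; pos0(id71) recv 64: drop
Round 6: pos7(id34) recv 88: fwd; pos0(id71) recv 70: drop
Round 7: pos0(id71) recv 88: fwd
Round 8: pos1(id88) recv 88: ELECTED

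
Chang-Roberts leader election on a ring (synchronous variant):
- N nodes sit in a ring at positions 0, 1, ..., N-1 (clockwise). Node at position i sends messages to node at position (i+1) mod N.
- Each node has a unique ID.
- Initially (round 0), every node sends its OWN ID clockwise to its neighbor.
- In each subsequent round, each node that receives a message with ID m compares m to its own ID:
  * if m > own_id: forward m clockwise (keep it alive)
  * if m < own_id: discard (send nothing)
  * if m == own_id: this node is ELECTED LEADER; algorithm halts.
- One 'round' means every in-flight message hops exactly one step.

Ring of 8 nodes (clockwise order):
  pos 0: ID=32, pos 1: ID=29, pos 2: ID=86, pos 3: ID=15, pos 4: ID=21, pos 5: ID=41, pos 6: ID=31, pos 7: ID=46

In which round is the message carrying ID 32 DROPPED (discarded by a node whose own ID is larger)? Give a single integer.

Answer: 2

Derivation:
Round 1: pos1(id29) recv 32: fwd; pos2(id86) recv 29: drop; pos3(id15) recv 86: fwd; pos4(id21) recv 15: drop; pos5(id41) recv 21: drop; pos6(id31) recv 41: fwd; pos7(id46) recv 31: drop; pos0(id32) recv 46: fwd
Round 2: pos2(id86) recv 32: drop; pos4(id21) recv 86: fwd; pos7(id46) recv 41: drop; pos1(id29) recv 46: fwd
Round 3: pos5(id41) recv 86: fwd; pos2(id86) recv 46: drop
Round 4: pos6(id31) recv 86: fwd
Round 5: pos7(id46) recv 86: fwd
Round 6: pos0(id32) recv 86: fwd
Round 7: pos1(id29) recv 86: fwd
Round 8: pos2(id86) recv 86: ELECTED
Message ID 32 originates at pos 0; dropped at pos 2 in round 2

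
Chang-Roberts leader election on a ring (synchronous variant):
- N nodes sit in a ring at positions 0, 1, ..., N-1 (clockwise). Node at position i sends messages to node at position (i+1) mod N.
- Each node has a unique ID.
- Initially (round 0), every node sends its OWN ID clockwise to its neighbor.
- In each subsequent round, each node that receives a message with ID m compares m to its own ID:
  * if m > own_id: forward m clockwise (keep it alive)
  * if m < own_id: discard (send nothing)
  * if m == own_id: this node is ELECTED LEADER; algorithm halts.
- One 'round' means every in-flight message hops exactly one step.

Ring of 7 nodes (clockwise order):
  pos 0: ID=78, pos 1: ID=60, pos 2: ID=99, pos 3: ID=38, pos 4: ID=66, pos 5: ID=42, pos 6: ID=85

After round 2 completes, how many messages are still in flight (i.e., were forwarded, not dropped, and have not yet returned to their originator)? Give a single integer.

Answer: 2

Derivation:
Round 1: pos1(id60) recv 78: fwd; pos2(id99) recv 60: drop; pos3(id38) recv 99: fwd; pos4(id66) recv 38: drop; pos5(id42) recv 66: fwd; pos6(id85) recv 42: drop; pos0(id78) recv 85: fwd
Round 2: pos2(id99) recv 78: drop; pos4(id66) recv 99: fwd; pos6(id85) recv 66: drop; pos1(id60) recv 85: fwd
After round 2: 2 messages still in flight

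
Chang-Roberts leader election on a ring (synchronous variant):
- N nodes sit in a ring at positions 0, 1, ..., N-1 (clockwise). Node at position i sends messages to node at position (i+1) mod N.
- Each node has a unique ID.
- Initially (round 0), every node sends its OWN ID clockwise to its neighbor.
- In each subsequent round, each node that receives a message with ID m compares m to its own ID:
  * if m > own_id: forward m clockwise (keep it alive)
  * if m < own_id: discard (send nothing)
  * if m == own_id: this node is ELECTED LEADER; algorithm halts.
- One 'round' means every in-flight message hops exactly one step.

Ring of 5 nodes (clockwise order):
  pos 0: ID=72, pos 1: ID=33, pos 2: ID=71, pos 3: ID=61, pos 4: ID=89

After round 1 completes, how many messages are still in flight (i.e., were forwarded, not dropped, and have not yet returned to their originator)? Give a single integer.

Round 1: pos1(id33) recv 72: fwd; pos2(id71) recv 33: drop; pos3(id61) recv 71: fwd; pos4(id89) recv 61: drop; pos0(id72) recv 89: fwd
After round 1: 3 messages still in flight

Answer: 3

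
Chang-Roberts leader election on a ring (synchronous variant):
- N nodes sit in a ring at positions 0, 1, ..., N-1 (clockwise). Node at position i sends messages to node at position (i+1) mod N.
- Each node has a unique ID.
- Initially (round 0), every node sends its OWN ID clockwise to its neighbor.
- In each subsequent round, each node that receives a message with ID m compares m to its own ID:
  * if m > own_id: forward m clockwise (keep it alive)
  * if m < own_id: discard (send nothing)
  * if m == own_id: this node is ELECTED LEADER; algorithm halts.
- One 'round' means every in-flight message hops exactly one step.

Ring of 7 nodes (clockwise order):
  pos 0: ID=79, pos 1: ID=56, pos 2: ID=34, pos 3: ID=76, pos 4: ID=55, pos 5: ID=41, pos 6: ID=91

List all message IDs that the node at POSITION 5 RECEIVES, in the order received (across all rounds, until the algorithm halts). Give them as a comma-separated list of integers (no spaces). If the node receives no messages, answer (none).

Answer: 55,76,79,91

Derivation:
Round 1: pos1(id56) recv 79: fwd; pos2(id34) recv 56: fwd; pos3(id76) recv 34: drop; pos4(id55) recv 76: fwd; pos5(id41) recv 55: fwd; pos6(id91) recv 41: drop; pos0(id79) recv 91: fwd
Round 2: pos2(id34) recv 79: fwd; pos3(id76) recv 56: drop; pos5(id41) recv 76: fwd; pos6(id91) recv 55: drop; pos1(id56) recv 91: fwd
Round 3: pos3(id76) recv 79: fwd; pos6(id91) recv 76: drop; pos2(id34) recv 91: fwd
Round 4: pos4(id55) recv 79: fwd; pos3(id76) recv 91: fwd
Round 5: pos5(id41) recv 79: fwd; pos4(id55) recv 91: fwd
Round 6: pos6(id91) recv 79: drop; pos5(id41) recv 91: fwd
Round 7: pos6(id91) recv 91: ELECTED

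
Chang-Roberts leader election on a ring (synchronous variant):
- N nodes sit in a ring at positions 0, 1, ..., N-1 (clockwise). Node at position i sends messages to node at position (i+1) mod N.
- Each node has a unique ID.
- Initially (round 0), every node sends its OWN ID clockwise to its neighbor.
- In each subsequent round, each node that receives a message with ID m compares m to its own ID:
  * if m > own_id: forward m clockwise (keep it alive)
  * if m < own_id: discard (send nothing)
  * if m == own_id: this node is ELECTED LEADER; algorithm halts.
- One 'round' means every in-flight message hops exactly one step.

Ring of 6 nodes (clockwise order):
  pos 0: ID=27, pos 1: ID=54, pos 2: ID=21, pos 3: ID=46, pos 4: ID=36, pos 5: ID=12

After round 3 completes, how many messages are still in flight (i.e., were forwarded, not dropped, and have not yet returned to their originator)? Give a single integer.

Round 1: pos1(id54) recv 27: drop; pos2(id21) recv 54: fwd; pos3(id46) recv 21: drop; pos4(id36) recv 46: fwd; pos5(id12) recv 36: fwd; pos0(id27) recv 12: drop
Round 2: pos3(id46) recv 54: fwd; pos5(id12) recv 46: fwd; pos0(id27) recv 36: fwd
Round 3: pos4(id36) recv 54: fwd; pos0(id27) recv 46: fwd; pos1(id54) recv 36: drop
After round 3: 2 messages still in flight

Answer: 2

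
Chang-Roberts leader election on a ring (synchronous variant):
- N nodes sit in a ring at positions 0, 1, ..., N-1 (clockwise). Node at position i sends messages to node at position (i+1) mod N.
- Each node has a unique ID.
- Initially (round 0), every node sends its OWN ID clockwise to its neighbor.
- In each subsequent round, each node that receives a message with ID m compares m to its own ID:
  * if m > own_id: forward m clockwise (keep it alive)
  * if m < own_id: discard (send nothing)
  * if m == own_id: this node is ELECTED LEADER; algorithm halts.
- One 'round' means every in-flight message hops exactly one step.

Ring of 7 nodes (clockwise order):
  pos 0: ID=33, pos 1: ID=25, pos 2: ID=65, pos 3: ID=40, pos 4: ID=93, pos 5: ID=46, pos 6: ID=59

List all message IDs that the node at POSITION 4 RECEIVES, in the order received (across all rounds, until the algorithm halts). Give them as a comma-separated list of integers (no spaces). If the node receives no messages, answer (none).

Round 1: pos1(id25) recv 33: fwd; pos2(id65) recv 25: drop; pos3(id40) recv 65: fwd; pos4(id93) recv 40: drop; pos5(id46) recv 93: fwd; pos6(id59) recv 46: drop; pos0(id33) recv 59: fwd
Round 2: pos2(id65) recv 33: drop; pos4(id93) recv 65: drop; pos6(id59) recv 93: fwd; pos1(id25) recv 59: fwd
Round 3: pos0(id33) recv 93: fwd; pos2(id65) recv 59: drop
Round 4: pos1(id25) recv 93: fwd
Round 5: pos2(id65) recv 93: fwd
Round 6: pos3(id40) recv 93: fwd
Round 7: pos4(id93) recv 93: ELECTED

Answer: 40,65,93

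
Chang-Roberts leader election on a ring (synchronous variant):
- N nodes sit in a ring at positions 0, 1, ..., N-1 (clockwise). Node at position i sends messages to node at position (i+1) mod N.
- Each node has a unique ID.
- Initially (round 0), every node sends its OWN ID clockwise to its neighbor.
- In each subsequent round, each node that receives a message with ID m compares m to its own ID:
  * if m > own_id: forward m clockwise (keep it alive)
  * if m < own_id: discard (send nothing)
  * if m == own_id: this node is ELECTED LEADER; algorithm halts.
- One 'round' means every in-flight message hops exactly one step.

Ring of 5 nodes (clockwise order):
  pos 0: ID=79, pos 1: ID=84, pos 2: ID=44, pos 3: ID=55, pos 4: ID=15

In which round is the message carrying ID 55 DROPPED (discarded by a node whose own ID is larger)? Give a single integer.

Round 1: pos1(id84) recv 79: drop; pos2(id44) recv 84: fwd; pos3(id55) recv 44: drop; pos4(id15) recv 55: fwd; pos0(id79) recv 15: drop
Round 2: pos3(id55) recv 84: fwd; pos0(id79) recv 55: drop
Round 3: pos4(id15) recv 84: fwd
Round 4: pos0(id79) recv 84: fwd
Round 5: pos1(id84) recv 84: ELECTED
Message ID 55 originates at pos 3; dropped at pos 0 in round 2

Answer: 2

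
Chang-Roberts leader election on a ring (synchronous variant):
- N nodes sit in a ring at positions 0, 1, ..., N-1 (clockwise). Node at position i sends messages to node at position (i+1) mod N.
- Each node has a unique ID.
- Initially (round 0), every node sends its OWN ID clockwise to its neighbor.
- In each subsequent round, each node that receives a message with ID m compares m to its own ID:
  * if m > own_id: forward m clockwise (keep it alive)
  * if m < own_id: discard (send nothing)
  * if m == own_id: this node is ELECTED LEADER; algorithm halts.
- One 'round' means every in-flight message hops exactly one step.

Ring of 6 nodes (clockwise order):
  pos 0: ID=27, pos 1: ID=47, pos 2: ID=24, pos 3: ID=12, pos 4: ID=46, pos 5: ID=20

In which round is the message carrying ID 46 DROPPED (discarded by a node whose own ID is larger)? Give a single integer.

Answer: 3

Derivation:
Round 1: pos1(id47) recv 27: drop; pos2(id24) recv 47: fwd; pos3(id12) recv 24: fwd; pos4(id46) recv 12: drop; pos5(id20) recv 46: fwd; pos0(id27) recv 20: drop
Round 2: pos3(id12) recv 47: fwd; pos4(id46) recv 24: drop; pos0(id27) recv 46: fwd
Round 3: pos4(id46) recv 47: fwd; pos1(id47) recv 46: drop
Round 4: pos5(id20) recv 47: fwd
Round 5: pos0(id27) recv 47: fwd
Round 6: pos1(id47) recv 47: ELECTED
Message ID 46 originates at pos 4; dropped at pos 1 in round 3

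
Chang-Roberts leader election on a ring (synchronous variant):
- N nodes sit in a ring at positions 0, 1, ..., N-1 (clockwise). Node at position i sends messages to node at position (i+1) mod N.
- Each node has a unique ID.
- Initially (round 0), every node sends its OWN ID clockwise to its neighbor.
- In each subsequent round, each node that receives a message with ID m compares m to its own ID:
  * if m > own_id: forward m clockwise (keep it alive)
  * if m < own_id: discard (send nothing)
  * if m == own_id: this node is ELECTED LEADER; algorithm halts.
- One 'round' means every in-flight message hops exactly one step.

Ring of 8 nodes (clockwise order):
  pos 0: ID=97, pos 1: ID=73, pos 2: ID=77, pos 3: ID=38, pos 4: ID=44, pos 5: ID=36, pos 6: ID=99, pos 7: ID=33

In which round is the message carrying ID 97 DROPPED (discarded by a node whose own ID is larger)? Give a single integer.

Round 1: pos1(id73) recv 97: fwd; pos2(id77) recv 73: drop; pos3(id38) recv 77: fwd; pos4(id44) recv 38: drop; pos5(id36) recv 44: fwd; pos6(id99) recv 36: drop; pos7(id33) recv 99: fwd; pos0(id97) recv 33: drop
Round 2: pos2(id77) recv 97: fwd; pos4(id44) recv 77: fwd; pos6(id99) recv 44: drop; pos0(id97) recv 99: fwd
Round 3: pos3(id38) recv 97: fwd; pos5(id36) recv 77: fwd; pos1(id73) recv 99: fwd
Round 4: pos4(id44) recv 97: fwd; pos6(id99) recv 77: drop; pos2(id77) recv 99: fwd
Round 5: pos5(id36) recv 97: fwd; pos3(id38) recv 99: fwd
Round 6: pos6(id99) recv 97: drop; pos4(id44) recv 99: fwd
Round 7: pos5(id36) recv 99: fwd
Round 8: pos6(id99) recv 99: ELECTED
Message ID 97 originates at pos 0; dropped at pos 6 in round 6

Answer: 6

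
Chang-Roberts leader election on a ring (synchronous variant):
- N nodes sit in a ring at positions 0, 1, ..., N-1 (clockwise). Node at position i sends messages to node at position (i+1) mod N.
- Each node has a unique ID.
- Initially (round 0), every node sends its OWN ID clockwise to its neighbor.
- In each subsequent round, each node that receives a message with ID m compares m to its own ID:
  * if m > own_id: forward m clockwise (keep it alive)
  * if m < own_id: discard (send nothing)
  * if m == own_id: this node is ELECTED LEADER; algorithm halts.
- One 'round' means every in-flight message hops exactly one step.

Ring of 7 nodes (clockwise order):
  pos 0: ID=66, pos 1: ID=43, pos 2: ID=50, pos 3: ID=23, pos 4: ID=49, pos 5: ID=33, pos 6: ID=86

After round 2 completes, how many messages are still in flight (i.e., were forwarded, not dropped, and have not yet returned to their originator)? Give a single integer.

Round 1: pos1(id43) recv 66: fwd; pos2(id50) recv 43: drop; pos3(id23) recv 50: fwd; pos4(id49) recv 23: drop; pos5(id33) recv 49: fwd; pos6(id86) recv 33: drop; pos0(id66) recv 86: fwd
Round 2: pos2(id50) recv 66: fwd; pos4(id49) recv 50: fwd; pos6(id86) recv 49: drop; pos1(id43) recv 86: fwd
After round 2: 3 messages still in flight

Answer: 3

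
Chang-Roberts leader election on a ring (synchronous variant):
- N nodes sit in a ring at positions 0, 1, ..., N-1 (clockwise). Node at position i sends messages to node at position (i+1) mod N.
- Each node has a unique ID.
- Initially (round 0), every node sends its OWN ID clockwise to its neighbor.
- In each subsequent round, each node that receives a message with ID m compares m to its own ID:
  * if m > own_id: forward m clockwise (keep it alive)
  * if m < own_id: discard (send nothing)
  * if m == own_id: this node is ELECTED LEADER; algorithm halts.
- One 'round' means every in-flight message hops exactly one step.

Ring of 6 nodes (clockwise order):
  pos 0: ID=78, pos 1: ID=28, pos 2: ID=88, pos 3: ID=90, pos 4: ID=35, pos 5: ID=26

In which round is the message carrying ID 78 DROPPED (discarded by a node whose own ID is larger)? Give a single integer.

Answer: 2

Derivation:
Round 1: pos1(id28) recv 78: fwd; pos2(id88) recv 28: drop; pos3(id90) recv 88: drop; pos4(id35) recv 90: fwd; pos5(id26) recv 35: fwd; pos0(id78) recv 26: drop
Round 2: pos2(id88) recv 78: drop; pos5(id26) recv 90: fwd; pos0(id78) recv 35: drop
Round 3: pos0(id78) recv 90: fwd
Round 4: pos1(id28) recv 90: fwd
Round 5: pos2(id88) recv 90: fwd
Round 6: pos3(id90) recv 90: ELECTED
Message ID 78 originates at pos 0; dropped at pos 2 in round 2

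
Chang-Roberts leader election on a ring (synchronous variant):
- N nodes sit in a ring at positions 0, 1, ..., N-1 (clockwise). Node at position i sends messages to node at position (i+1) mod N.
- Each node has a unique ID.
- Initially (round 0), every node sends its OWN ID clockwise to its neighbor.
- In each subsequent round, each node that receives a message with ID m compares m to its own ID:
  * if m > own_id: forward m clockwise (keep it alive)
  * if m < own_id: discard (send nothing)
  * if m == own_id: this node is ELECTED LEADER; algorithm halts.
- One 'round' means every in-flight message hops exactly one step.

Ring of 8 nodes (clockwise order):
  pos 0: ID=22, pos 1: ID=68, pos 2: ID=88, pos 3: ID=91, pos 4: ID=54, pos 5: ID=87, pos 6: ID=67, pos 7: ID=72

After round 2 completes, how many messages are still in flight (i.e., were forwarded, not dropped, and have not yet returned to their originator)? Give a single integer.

Answer: 3

Derivation:
Round 1: pos1(id68) recv 22: drop; pos2(id88) recv 68: drop; pos3(id91) recv 88: drop; pos4(id54) recv 91: fwd; pos5(id87) recv 54: drop; pos6(id67) recv 87: fwd; pos7(id72) recv 67: drop; pos0(id22) recv 72: fwd
Round 2: pos5(id87) recv 91: fwd; pos7(id72) recv 87: fwd; pos1(id68) recv 72: fwd
After round 2: 3 messages still in flight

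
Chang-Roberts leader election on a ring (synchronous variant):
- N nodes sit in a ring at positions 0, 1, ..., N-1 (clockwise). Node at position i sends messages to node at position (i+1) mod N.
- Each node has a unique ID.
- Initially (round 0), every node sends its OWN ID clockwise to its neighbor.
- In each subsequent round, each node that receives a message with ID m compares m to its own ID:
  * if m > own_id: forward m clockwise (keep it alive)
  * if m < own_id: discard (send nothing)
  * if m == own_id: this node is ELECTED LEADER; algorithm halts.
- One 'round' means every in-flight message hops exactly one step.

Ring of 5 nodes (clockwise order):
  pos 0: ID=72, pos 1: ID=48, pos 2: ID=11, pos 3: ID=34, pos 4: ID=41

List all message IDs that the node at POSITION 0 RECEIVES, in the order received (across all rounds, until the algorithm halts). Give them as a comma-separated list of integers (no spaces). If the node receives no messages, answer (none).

Round 1: pos1(id48) recv 72: fwd; pos2(id11) recv 48: fwd; pos3(id34) recv 11: drop; pos4(id41) recv 34: drop; pos0(id72) recv 41: drop
Round 2: pos2(id11) recv 72: fwd; pos3(id34) recv 48: fwd
Round 3: pos3(id34) recv 72: fwd; pos4(id41) recv 48: fwd
Round 4: pos4(id41) recv 72: fwd; pos0(id72) recv 48: drop
Round 5: pos0(id72) recv 72: ELECTED

Answer: 41,48,72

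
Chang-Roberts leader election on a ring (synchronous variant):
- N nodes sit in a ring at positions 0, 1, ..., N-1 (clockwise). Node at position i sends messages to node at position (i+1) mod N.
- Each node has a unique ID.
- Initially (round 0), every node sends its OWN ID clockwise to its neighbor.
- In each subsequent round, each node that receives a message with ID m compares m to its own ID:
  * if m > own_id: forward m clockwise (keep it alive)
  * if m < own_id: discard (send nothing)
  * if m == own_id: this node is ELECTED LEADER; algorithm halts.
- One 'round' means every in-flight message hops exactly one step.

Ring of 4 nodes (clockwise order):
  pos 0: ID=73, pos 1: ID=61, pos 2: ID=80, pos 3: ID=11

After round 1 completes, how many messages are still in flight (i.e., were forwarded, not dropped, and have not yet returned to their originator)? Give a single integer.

Answer: 2

Derivation:
Round 1: pos1(id61) recv 73: fwd; pos2(id80) recv 61: drop; pos3(id11) recv 80: fwd; pos0(id73) recv 11: drop
After round 1: 2 messages still in flight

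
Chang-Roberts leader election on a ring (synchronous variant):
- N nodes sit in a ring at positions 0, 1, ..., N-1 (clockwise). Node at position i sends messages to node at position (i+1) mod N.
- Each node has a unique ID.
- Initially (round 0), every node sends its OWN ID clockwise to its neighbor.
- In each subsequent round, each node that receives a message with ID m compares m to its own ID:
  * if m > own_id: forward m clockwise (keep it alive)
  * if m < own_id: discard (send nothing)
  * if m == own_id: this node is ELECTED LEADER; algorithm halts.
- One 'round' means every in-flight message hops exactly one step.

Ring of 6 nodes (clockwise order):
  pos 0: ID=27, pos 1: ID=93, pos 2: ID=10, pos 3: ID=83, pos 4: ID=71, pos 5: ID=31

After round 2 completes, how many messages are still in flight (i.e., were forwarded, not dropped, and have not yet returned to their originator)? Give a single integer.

Round 1: pos1(id93) recv 27: drop; pos2(id10) recv 93: fwd; pos3(id83) recv 10: drop; pos4(id71) recv 83: fwd; pos5(id31) recv 71: fwd; pos0(id27) recv 31: fwd
Round 2: pos3(id83) recv 93: fwd; pos5(id31) recv 83: fwd; pos0(id27) recv 71: fwd; pos1(id93) recv 31: drop
After round 2: 3 messages still in flight

Answer: 3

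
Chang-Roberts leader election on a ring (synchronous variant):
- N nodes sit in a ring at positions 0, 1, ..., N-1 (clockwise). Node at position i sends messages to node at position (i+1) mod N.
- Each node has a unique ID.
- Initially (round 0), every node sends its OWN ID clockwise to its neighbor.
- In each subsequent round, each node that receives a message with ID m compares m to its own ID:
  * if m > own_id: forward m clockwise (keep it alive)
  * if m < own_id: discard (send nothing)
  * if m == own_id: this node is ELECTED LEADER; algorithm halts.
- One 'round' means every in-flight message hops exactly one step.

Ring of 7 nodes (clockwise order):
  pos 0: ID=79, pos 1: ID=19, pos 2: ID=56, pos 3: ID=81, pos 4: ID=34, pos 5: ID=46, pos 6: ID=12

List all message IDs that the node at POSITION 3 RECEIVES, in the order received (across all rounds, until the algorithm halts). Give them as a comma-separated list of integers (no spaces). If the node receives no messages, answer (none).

Round 1: pos1(id19) recv 79: fwd; pos2(id56) recv 19: drop; pos3(id81) recv 56: drop; pos4(id34) recv 81: fwd; pos5(id46) recv 34: drop; pos6(id12) recv 46: fwd; pos0(id79) recv 12: drop
Round 2: pos2(id56) recv 79: fwd; pos5(id46) recv 81: fwd; pos0(id79) recv 46: drop
Round 3: pos3(id81) recv 79: drop; pos6(id12) recv 81: fwd
Round 4: pos0(id79) recv 81: fwd
Round 5: pos1(id19) recv 81: fwd
Round 6: pos2(id56) recv 81: fwd
Round 7: pos3(id81) recv 81: ELECTED

Answer: 56,79,81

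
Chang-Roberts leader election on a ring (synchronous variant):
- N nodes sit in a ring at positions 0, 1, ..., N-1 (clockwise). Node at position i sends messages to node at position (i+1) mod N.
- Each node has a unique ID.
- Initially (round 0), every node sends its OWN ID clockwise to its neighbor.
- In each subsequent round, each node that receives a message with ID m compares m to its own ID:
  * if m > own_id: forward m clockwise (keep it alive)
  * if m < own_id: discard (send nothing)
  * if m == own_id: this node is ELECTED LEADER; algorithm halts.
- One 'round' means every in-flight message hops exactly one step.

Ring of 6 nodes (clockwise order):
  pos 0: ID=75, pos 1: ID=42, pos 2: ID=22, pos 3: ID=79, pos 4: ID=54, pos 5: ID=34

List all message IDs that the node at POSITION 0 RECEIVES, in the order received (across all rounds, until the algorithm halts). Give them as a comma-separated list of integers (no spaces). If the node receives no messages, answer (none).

Answer: 34,54,79

Derivation:
Round 1: pos1(id42) recv 75: fwd; pos2(id22) recv 42: fwd; pos3(id79) recv 22: drop; pos4(id54) recv 79: fwd; pos5(id34) recv 54: fwd; pos0(id75) recv 34: drop
Round 2: pos2(id22) recv 75: fwd; pos3(id79) recv 42: drop; pos5(id34) recv 79: fwd; pos0(id75) recv 54: drop
Round 3: pos3(id79) recv 75: drop; pos0(id75) recv 79: fwd
Round 4: pos1(id42) recv 79: fwd
Round 5: pos2(id22) recv 79: fwd
Round 6: pos3(id79) recv 79: ELECTED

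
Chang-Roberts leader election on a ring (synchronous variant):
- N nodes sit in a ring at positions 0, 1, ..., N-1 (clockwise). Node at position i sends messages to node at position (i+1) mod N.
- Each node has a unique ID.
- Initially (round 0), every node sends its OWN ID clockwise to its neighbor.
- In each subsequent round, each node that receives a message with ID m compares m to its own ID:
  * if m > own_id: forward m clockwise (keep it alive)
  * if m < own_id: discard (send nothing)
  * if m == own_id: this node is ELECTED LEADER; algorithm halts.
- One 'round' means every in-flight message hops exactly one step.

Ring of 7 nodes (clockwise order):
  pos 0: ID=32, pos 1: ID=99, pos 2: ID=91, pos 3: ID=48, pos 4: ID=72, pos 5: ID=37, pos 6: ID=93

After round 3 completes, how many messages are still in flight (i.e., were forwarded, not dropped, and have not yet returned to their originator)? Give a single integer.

Answer: 2

Derivation:
Round 1: pos1(id99) recv 32: drop; pos2(id91) recv 99: fwd; pos3(id48) recv 91: fwd; pos4(id72) recv 48: drop; pos5(id37) recv 72: fwd; pos6(id93) recv 37: drop; pos0(id32) recv 93: fwd
Round 2: pos3(id48) recv 99: fwd; pos4(id72) recv 91: fwd; pos6(id93) recv 72: drop; pos1(id99) recv 93: drop
Round 3: pos4(id72) recv 99: fwd; pos5(id37) recv 91: fwd
After round 3: 2 messages still in flight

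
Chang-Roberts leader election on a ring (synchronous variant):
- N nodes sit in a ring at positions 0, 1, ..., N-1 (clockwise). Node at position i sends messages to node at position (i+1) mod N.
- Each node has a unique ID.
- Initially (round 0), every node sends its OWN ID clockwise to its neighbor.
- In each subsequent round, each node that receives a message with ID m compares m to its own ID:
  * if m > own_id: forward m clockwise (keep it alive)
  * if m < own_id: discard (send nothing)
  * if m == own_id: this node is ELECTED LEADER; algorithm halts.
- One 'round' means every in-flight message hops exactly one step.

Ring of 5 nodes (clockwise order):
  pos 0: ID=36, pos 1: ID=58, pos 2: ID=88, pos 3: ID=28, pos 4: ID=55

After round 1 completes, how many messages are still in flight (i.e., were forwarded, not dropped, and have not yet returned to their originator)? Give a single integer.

Round 1: pos1(id58) recv 36: drop; pos2(id88) recv 58: drop; pos3(id28) recv 88: fwd; pos4(id55) recv 28: drop; pos0(id36) recv 55: fwd
After round 1: 2 messages still in flight

Answer: 2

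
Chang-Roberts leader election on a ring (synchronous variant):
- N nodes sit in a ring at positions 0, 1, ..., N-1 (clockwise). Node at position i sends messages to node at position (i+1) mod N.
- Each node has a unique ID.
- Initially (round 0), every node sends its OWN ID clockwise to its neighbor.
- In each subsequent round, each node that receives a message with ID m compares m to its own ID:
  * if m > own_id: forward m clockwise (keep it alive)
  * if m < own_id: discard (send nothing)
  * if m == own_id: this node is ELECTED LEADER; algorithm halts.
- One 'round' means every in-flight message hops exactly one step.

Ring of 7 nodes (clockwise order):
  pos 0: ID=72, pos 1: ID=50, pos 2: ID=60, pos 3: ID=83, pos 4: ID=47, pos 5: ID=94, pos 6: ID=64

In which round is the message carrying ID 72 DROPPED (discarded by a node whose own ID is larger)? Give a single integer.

Round 1: pos1(id50) recv 72: fwd; pos2(id60) recv 50: drop; pos3(id83) recv 60: drop; pos4(id47) recv 83: fwd; pos5(id94) recv 47: drop; pos6(id64) recv 94: fwd; pos0(id72) recv 64: drop
Round 2: pos2(id60) recv 72: fwd; pos5(id94) recv 83: drop; pos0(id72) recv 94: fwd
Round 3: pos3(id83) recv 72: drop; pos1(id50) recv 94: fwd
Round 4: pos2(id60) recv 94: fwd
Round 5: pos3(id83) recv 94: fwd
Round 6: pos4(id47) recv 94: fwd
Round 7: pos5(id94) recv 94: ELECTED
Message ID 72 originates at pos 0; dropped at pos 3 in round 3

Answer: 3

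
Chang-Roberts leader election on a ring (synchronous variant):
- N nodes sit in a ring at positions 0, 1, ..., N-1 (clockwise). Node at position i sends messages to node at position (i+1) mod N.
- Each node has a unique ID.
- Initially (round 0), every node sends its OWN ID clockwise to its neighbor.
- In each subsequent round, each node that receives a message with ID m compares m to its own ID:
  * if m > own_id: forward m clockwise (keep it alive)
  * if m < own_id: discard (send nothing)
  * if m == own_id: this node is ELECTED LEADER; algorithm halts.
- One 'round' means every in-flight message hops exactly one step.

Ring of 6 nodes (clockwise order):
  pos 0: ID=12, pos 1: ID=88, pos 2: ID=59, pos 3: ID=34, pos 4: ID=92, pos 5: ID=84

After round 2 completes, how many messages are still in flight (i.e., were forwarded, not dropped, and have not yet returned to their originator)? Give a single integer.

Round 1: pos1(id88) recv 12: drop; pos2(id59) recv 88: fwd; pos3(id34) recv 59: fwd; pos4(id92) recv 34: drop; pos5(id84) recv 92: fwd; pos0(id12) recv 84: fwd
Round 2: pos3(id34) recv 88: fwd; pos4(id92) recv 59: drop; pos0(id12) recv 92: fwd; pos1(id88) recv 84: drop
After round 2: 2 messages still in flight

Answer: 2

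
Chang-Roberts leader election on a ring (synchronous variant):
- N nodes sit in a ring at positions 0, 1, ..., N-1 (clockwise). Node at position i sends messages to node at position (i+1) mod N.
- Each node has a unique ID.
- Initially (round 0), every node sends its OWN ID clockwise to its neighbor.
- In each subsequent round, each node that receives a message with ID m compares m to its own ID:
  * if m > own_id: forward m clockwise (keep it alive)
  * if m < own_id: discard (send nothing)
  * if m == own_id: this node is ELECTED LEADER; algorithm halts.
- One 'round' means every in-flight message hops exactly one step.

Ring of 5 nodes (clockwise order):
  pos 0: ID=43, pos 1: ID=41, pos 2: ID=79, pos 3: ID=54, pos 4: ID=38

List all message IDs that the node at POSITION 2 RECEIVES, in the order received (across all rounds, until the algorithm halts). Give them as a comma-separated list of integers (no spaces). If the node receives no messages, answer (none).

Answer: 41,43,54,79

Derivation:
Round 1: pos1(id41) recv 43: fwd; pos2(id79) recv 41: drop; pos3(id54) recv 79: fwd; pos4(id38) recv 54: fwd; pos0(id43) recv 38: drop
Round 2: pos2(id79) recv 43: drop; pos4(id38) recv 79: fwd; pos0(id43) recv 54: fwd
Round 3: pos0(id43) recv 79: fwd; pos1(id41) recv 54: fwd
Round 4: pos1(id41) recv 79: fwd; pos2(id79) recv 54: drop
Round 5: pos2(id79) recv 79: ELECTED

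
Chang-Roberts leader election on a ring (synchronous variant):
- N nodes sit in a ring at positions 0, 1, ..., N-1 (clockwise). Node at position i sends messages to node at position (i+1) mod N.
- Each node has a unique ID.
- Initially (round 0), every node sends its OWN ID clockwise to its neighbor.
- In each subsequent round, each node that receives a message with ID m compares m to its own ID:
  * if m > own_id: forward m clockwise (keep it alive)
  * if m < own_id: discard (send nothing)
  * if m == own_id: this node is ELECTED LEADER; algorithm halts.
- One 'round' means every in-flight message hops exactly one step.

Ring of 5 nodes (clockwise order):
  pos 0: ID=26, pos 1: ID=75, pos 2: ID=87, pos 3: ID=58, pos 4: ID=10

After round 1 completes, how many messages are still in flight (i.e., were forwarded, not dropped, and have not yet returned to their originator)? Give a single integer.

Answer: 2

Derivation:
Round 1: pos1(id75) recv 26: drop; pos2(id87) recv 75: drop; pos3(id58) recv 87: fwd; pos4(id10) recv 58: fwd; pos0(id26) recv 10: drop
After round 1: 2 messages still in flight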